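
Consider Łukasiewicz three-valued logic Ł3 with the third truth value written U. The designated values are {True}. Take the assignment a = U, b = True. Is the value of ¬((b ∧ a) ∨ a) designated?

b ∧ a = True ∧ U = U
(b ∧ a) ∨ a = U ∨ U = U
¬((b ∧ a) ∨ a) = ¬U = U
U ∉ {True}.

No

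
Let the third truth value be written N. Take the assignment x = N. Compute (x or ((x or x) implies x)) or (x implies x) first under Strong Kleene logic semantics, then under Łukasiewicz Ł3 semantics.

In Strong Kleene logic: x or x = N or N = N
(x or x) implies x = N implies N = N  [not N or N]
x or ((x or x) implies x) = N or N = N
x implies x = N implies N = N
(x or ((x or x) implies x)) or (x implies x) = N or N = N
In Łukasiewicz Ł3: x or x = N or N = N
(x or x) implies x = N implies N = True  [min(1, 1−½+½)]
x or ((x or x) implies x) = N or True = True
x implies x = N implies N = True
(x or ((x or x) implies x)) or (x implies x) = True or True = True
They differ because Strong Kleene logic and Łukasiewicz Ł3 treat N differently under implication.

N; True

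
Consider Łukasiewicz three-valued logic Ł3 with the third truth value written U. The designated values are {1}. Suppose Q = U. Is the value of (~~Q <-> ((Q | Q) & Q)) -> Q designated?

~Q = ~U = U
~~Q = ~U = U
Q | Q = U | U = U
(Q | Q) & Q = U & U = U
~~Q <-> ((Q | Q) & Q) = U <-> U = 1
(~~Q <-> ((Q | Q) & Q)) -> Q = 1 -> U = U
U ∉ {1}.

No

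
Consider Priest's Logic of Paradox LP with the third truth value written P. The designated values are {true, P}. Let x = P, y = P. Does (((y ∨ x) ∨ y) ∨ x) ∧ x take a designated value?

Yes

y ∨ x = P ∨ P = P
(y ∨ x) ∨ y = P ∨ P = P
((y ∨ x) ∨ y) ∨ x = P ∨ P = P
(((y ∨ x) ∨ y) ∨ x) ∧ x = P ∧ P = P
P ∈ {true, P}.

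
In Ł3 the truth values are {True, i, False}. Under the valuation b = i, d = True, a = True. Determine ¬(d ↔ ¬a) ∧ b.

¬a = ¬True = False
d ↔ ¬a = True ↔ False = False
¬(d ↔ ¬a) = ¬False = True
¬(d ↔ ¬a) ∧ b = True ∧ i = i

i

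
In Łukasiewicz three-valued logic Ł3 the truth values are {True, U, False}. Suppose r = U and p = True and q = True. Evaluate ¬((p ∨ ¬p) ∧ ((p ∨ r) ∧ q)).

¬p = ¬True = False
p ∨ ¬p = True ∨ False = True
p ∨ r = True ∨ U = True
(p ∨ r) ∧ q = True ∧ True = True
(p ∨ ¬p) ∧ ((p ∨ r) ∧ q) = True ∧ True = True
¬((p ∨ ¬p) ∧ ((p ∨ r) ∧ q)) = ¬True = False

False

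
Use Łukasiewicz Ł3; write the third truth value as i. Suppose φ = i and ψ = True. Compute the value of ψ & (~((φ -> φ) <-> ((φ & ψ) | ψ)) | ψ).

True

φ -> φ = i -> i = True
φ & ψ = i & True = i
(φ & ψ) | ψ = i | True = True
(φ -> φ) <-> ((φ & ψ) | ψ) = True <-> True = True
~((φ -> φ) <-> ((φ & ψ) | ψ)) = ~True = False
~((φ -> φ) <-> ((φ & ψ) | ψ)) | ψ = False | True = True
ψ & (~((φ -> φ) <-> ((φ & ψ) | ψ)) | ψ) = True & True = True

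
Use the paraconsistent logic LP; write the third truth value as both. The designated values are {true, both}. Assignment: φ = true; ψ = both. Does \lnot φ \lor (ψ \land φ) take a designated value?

\lnot φ = \lnot true = false
ψ \land φ = both \land true = both
\lnot φ \lor (ψ \land φ) = false \lor both = both
both ∈ {true, both}.

Yes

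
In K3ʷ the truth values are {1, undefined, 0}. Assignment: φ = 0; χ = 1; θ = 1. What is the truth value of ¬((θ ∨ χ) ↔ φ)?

θ ∨ χ = 1 ∨ 1 = 1
(θ ∨ χ) ↔ φ = 1 ↔ 0 = 0
¬((θ ∨ χ) ↔ φ) = ¬0 = 1

1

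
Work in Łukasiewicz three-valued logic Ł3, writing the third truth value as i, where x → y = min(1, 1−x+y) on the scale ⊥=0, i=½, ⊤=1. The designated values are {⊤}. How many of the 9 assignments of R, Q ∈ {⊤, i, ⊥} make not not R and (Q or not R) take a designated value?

1

Designated under: (R=⊤, Q=⊤).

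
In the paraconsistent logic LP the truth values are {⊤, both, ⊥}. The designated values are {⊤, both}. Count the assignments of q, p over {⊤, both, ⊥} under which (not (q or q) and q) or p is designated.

7

Of the 9 assignments, 7 give a value in {⊤, both}.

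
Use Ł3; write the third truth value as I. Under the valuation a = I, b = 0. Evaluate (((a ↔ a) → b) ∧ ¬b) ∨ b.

0

a ↔ a = I ↔ I = 1  [1 − |½−½|]
(a ↔ a) → b = 1 → 0 = 0
¬b = ¬0 = 1
((a ↔ a) → b) ∧ ¬b = 0 ∧ 1 = 0
(((a ↔ a) → b) ∧ ¬b) ∨ b = 0 ∨ 0 = 0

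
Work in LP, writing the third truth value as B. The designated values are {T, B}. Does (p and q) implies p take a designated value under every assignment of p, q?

Every assignment of p, q over {T, B, F} gives a value in {T, B}.
In particular, with p=B, q=B: (p and q) implies p = B.

Yes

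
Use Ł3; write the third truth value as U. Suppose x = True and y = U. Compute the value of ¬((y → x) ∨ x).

y → x = U → True = True  [min(1, 1−½+1)]
(y → x) ∨ x = True ∨ True = True
¬((y → x) ∨ x) = ¬True = False

False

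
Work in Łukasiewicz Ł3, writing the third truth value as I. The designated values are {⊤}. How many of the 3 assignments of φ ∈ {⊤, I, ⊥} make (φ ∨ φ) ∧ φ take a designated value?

1

φ=⊤: ⊤ ✓
φ=I: I ·
φ=⊥: ⊥ ·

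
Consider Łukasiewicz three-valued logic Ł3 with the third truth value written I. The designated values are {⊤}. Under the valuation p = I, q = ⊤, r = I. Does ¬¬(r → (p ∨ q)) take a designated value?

Yes

p ∨ q = I ∨ ⊤ = ⊤
r → (p ∨ q) = I → ⊤ = ⊤
¬(r → (p ∨ q)) = ¬⊤ = ⊥
¬¬(r → (p ∨ q)) = ¬⊥ = ⊤
⊤ ∈ {⊤}.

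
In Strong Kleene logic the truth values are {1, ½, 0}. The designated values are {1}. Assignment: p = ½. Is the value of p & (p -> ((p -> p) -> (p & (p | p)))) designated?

p -> p = ½ -> ½ = ½  [~½ | ½]
p | p = ½ | ½ = ½
p & (p | p) = ½ & ½ = ½
(p -> p) -> (p & (p | p)) = ½ -> ½ = ½
p -> ((p -> p) -> (p & (p | p))) = ½ -> ½ = ½
p & (p -> ((p -> p) -> (p & (p | p)))) = ½ & ½ = ½
½ ∉ {1}.

No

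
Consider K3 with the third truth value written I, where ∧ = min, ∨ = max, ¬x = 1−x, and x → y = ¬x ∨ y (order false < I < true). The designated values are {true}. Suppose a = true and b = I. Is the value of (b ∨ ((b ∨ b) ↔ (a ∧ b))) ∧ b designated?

No

b ∨ b = I ∨ I = I
a ∧ b = true ∧ I = I
(b ∨ b) ↔ (a ∧ b) = I ↔ I = I
b ∨ ((b ∨ b) ↔ (a ∧ b)) = I ∨ I = I
(b ∨ ((b ∨ b) ↔ (a ∧ b))) ∧ b = I ∧ I = I
I ∉ {true}.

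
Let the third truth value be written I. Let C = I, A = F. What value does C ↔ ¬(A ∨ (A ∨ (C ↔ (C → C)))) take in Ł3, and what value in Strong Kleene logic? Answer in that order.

In Ł3: C → C = I → I = T  [min(1, 1−½+½)]
C ↔ (C → C) = I ↔ T = I
A ∨ (C ↔ (C → C)) = F ∨ I = I
A ∨ (A ∨ (C ↔ (C → C))) = F ∨ I = I
¬(A ∨ (A ∨ (C ↔ (C → C)))) = ¬I = I
C ↔ ¬(A ∨ (A ∨ (C ↔ (C → C)))) = I ↔ I = T
In Strong Kleene logic: C → C = I → I = I  [¬I ∨ I]
C ↔ (C → C) = I ↔ I = I
A ∨ (C ↔ (C → C)) = F ∨ I = I
A ∨ (A ∨ (C ↔ (C → C))) = F ∨ I = I
¬(A ∨ (A ∨ (C ↔ (C → C)))) = ¬I = I
C ↔ ¬(A ∨ (A ∨ (C ↔ (C → C)))) = I ↔ I = I
They differ because Ł3 and Strong Kleene logic treat I differently under implication.

T; I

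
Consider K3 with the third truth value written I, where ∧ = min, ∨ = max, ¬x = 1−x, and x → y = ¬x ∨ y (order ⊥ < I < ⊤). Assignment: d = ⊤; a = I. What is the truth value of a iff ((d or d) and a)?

I

d or d = ⊤ or ⊤ = ⊤
(d or d) and a = ⊤ and I = I
a iff ((d or d) and a) = I iff I = I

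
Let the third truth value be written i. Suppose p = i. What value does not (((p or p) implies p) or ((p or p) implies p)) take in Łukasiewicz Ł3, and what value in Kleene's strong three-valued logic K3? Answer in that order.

F; i

In Łukasiewicz Ł3: p or p = i or i = i
(p or p) implies p = i implies i = T  [min(1, 1−½+½)]
p or p = i or i = i
(p or p) implies p = i implies i = T
((p or p) implies p) or ((p or p) implies p) = T or T = T
not (((p or p) implies p) or ((p or p) implies p)) = not T = F
In Kleene's strong three-valued logic K3: p or p = i or i = i
(p or p) implies p = i implies i = i  [not i or i]
p or p = i or i = i
(p or p) implies p = i implies i = i
((p or p) implies p) or ((p or p) implies p) = i or i = i
not (((p or p) implies p) or ((p or p) implies p)) = not i = i
They differ because Łukasiewicz Ł3 and Kleene's strong three-valued logic K3 treat i differently under implication.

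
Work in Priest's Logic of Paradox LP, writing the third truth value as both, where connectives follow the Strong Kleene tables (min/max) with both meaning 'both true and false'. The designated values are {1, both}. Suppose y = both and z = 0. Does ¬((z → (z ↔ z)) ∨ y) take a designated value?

z ↔ z = 0 ↔ 0 = 1
z → (z ↔ z) = 0 → 1 = 1
(z → (z ↔ z)) ∨ y = 1 ∨ both = 1
¬((z → (z ↔ z)) ∨ y) = ¬1 = 0
0 ∉ {1, both}.

No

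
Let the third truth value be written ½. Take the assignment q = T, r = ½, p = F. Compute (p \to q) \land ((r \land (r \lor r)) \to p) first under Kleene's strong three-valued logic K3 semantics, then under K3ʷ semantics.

½; ½

In Kleene's strong three-valued logic K3: p \to q = F \to T = T
r \lor r = ½ \lor ½ = ½
r \land (r \lor r) = ½ \land ½ = ½
(r \land (r \lor r)) \to p = ½ \to F = ½
(p \to q) \land ((r \land (r \lor r)) \to p) = T \land ½ = ½
In K3ʷ: p \to q = F \to T = T
r \lor r = ½ \lor ½ = ½
r \land (r \lor r) = ½ \land ½ = ½
(r \land (r \lor r)) \to p = ½ \to F = ½  [any arg is the third value ⇒ result is the third value]
(p \to q) \land ((r \land (r \lor r)) \to p) = T \land ½ = ½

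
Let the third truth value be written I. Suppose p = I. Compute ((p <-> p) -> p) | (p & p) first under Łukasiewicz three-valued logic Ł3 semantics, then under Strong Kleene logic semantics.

In Łukasiewicz three-valued logic Ł3: p <-> p = I <-> I = ⊤  [1 − |½−½|]
(p <-> p) -> p = ⊤ -> I = I
p & p = I & I = I
((p <-> p) -> p) | (p & p) = I | I = I
In Strong Kleene logic: p <-> p = I <-> I = I
(p <-> p) -> p = I -> I = I  [~I | I]
p & p = I & I = I
((p <-> p) -> p) | (p & p) = I | I = I

I; I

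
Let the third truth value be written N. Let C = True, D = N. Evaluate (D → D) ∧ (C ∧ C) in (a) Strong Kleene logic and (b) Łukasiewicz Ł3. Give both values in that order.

In Strong Kleene logic: D → D = N → N = N  [¬N ∨ N]
C ∧ C = True ∧ True = True
(D → D) ∧ (C ∧ C) = N ∧ True = N
In Łukasiewicz Ł3: D → D = N → N = True  [min(1, 1−½+½)]
C ∧ C = True ∧ True = True
(D → D) ∧ (C ∧ C) = True ∧ True = True
They differ because Strong Kleene logic and Łukasiewicz Ł3 treat N differently under implication.

N; True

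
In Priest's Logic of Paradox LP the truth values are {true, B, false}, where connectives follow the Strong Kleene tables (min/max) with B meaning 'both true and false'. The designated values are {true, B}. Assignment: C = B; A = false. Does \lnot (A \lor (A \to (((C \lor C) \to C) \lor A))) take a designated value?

C \lor C = B \lor B = B
(C \lor C) \to C = B \to B = B  [\lnot B \lor B]
((C \lor C) \to C) \lor A = B \lor false = B
A \to (((C \lor C) \to C) \lor A) = false \to B = true
A \lor (A \to (((C \lor C) \to C) \lor A)) = false \lor true = true
\lnot (A \lor (A \to (((C \lor C) \to C) \lor A))) = \lnot true = false
false ∉ {true, B}.

No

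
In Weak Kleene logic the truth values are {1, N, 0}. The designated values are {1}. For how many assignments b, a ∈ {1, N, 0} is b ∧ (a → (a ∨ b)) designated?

Designated under: (b=1, a=1); (b=1, a=0).

2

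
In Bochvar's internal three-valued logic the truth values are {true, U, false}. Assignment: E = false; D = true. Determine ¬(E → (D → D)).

false

D → D = true → true = true
E → (D → D) = false → true = true
¬(E → (D → D)) = ¬true = false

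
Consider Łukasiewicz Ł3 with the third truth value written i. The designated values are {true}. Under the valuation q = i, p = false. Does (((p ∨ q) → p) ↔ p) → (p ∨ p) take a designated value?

No

p ∨ q = false ∨ i = i
(p ∨ q) → p = i → false = i  [min(1, 1−½+0)]
((p ∨ q) → p) ↔ p = i ↔ false = i
p ∨ p = false ∨ false = false
(((p ∨ q) → p) ↔ p) → (p ∨ p) = i → false = i
i ∉ {true}.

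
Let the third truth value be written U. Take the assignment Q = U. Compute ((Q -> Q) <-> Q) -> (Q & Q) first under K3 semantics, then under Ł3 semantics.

In K3: Q -> Q = U -> U = U  [~U | U]
(Q -> Q) <-> Q = U <-> U = U
Q & Q = U & U = U
((Q -> Q) <-> Q) -> (Q & Q) = U -> U = U
In Ł3: Q -> Q = U -> U = ⊤
(Q -> Q) <-> Q = ⊤ <-> U = U
Q & Q = U & U = U
((Q -> Q) <-> Q) -> (Q & Q) = U -> U = ⊤
They differ because K3 and Ł3 treat U differently under implication.

U; ⊤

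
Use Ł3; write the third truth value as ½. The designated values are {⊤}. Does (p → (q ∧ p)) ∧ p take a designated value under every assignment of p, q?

No

Countermodel: p=⊤, q=½ gives ½, which is not designated.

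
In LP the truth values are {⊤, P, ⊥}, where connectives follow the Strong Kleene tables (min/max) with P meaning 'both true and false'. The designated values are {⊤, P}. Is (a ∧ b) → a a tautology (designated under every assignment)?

Yes

Every assignment of a, b over {⊤, P, ⊥} gives a value in {⊤, P}.
In particular, with a=P, b=P: (a ∧ b) → a = P.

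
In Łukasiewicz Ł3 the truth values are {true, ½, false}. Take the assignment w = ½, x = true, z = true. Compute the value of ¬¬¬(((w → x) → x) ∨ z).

false

w → x = ½ → true = true  [min(1, 1−½+1)]
(w → x) → x = true → true = true
((w → x) → x) ∨ z = true ∨ true = true
¬(((w → x) → x) ∨ z) = ¬true = false
¬¬(((w → x) → x) ∨ z) = ¬false = true
¬¬¬(((w → x) → x) ∨ z) = ¬true = false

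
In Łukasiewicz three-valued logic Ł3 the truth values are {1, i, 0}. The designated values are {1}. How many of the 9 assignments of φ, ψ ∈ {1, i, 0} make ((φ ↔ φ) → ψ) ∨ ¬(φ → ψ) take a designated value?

Designated under: (φ=1, ψ=1); (φ=1, ψ=0); (φ=i, ψ=1); (φ=0, ψ=1).

4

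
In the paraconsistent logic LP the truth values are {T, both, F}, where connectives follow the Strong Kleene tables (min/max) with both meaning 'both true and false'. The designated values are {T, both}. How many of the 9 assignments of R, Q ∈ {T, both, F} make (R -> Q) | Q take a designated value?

Of the 9 assignments, 8 give a value in {T, both}.

8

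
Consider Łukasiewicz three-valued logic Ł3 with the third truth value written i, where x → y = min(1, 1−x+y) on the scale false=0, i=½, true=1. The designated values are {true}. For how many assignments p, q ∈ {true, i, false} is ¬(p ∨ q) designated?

Designated under: (p=false, q=false).

1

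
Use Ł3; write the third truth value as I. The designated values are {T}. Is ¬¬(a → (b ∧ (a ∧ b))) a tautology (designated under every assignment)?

Countermodel: a=T, b=I gives I, which is not designated.

No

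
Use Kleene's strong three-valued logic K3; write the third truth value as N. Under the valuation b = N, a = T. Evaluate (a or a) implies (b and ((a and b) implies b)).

a or a = T or T = T
a and b = T and N = N
(a and b) implies b = N implies N = N
b and ((a and b) implies b) = N and N = N
(a or a) implies (b and ((a and b) implies b)) = T implies N = N

N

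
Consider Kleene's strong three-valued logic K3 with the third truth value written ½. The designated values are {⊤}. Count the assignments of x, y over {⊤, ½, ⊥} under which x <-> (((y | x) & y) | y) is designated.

2

Designated under: (x=⊤, y=⊤); (x=⊥, y=⊥).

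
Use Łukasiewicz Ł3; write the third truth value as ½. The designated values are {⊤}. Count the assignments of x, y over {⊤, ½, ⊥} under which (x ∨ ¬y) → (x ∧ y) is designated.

Designated under: (x=⊤, y=⊤); (x=½, y=⊤); (x=½, y=½); (x=⊥, y=⊤).

4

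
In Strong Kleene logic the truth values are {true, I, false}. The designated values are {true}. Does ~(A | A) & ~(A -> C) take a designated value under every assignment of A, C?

No

Countermodel: A=true, C=true gives false, which is not designated.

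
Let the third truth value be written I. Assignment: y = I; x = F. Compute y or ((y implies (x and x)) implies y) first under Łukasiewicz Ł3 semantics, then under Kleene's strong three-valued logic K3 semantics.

In Łukasiewicz Ł3: x and x = F and F = F
y implies (x and x) = I implies F = I
(y implies (x and x)) implies y = I implies I = T
y or ((y implies (x and x)) implies y) = I or T = T
In Kleene's strong three-valued logic K3: x and x = F and F = F
y implies (x and x) = I implies F = I  [not I or F]
(y implies (x and x)) implies y = I implies I = I
y or ((y implies (x and x)) implies y) = I or I = I
They differ because Łukasiewicz Ł3 and Kleene's strong three-valued logic K3 treat I differently under implication.

T; I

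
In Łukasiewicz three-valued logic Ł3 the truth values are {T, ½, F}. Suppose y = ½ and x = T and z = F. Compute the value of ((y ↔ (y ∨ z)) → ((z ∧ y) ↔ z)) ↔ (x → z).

F

y ∨ z = ½ ∨ F = ½
y ↔ (y ∨ z) = ½ ↔ ½ = T
z ∧ y = F ∧ ½ = F
(z ∧ y) ↔ z = F ↔ F = T
(y ↔ (y ∨ z)) → ((z ∧ y) ↔ z) = T → T = T
x → z = T → F = F
((y ↔ (y ∨ z)) → ((z ∧ y) ↔ z)) ↔ (x → z) = T ↔ F = F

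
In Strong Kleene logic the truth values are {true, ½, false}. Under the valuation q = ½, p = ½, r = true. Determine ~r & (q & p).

false

~r = ~true = false
q & p = ½ & ½ = ½
~r & (q & p) = false & ½ = false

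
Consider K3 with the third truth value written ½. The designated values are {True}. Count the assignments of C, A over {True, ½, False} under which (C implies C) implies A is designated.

3

Designated under: (C=True, A=True); (C=½, A=True); (C=False, A=True).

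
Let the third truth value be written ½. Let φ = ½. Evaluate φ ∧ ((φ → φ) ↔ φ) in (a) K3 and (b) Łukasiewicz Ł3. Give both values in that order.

In K3: φ → φ = ½ → ½ = ½  [¬½ ∨ ½]
(φ → φ) ↔ φ = ½ ↔ ½ = ½
φ ∧ ((φ → φ) ↔ φ) = ½ ∧ ½ = ½
In Łukasiewicz Ł3: φ → φ = ½ → ½ = True  [min(1, 1−½+½)]
(φ → φ) ↔ φ = True ↔ ½ = ½
φ ∧ ((φ → φ) ↔ φ) = ½ ∧ ½ = ½

½; ½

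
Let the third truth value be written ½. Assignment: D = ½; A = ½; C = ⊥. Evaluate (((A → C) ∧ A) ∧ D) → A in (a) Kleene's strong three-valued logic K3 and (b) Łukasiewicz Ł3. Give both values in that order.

½; ⊤

In Kleene's strong three-valued logic K3: A → C = ½ → ⊥ = ½  [¬½ ∨ ⊥]
(A → C) ∧ A = ½ ∧ ½ = ½
((A → C) ∧ A) ∧ D = ½ ∧ ½ = ½
(((A → C) ∧ A) ∧ D) → A = ½ → ½ = ½
In Łukasiewicz Ł3: A → C = ½ → ⊥ = ½
(A → C) ∧ A = ½ ∧ ½ = ½
((A → C) ∧ A) ∧ D = ½ ∧ ½ = ½
(((A → C) ∧ A) ∧ D) → A = ½ → ½ = ⊤
They differ because Kleene's strong three-valued logic K3 and Łukasiewicz Ł3 treat ½ differently under implication.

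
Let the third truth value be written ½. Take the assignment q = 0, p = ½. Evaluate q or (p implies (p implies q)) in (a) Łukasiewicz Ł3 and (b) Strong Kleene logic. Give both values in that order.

1; ½

In Łukasiewicz Ł3: p implies q = ½ implies 0 = ½
p implies (p implies q) = ½ implies ½ = 1
q or (p implies (p implies q)) = 0 or 1 = 1
In Strong Kleene logic: p implies q = ½ implies 0 = ½  [not ½ or 0]
p implies (p implies q) = ½ implies ½ = ½
q or (p implies (p implies q)) = 0 or ½ = ½
They differ because Łukasiewicz Ł3 and Strong Kleene logic treat ½ differently under implication.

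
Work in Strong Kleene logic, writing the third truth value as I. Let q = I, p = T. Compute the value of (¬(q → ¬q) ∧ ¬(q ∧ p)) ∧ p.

I

¬q = ¬I = I
q → ¬q = I → I = I  [¬I ∨ I]
¬(q → ¬q) = ¬I = I
q ∧ p = I ∧ T = I
¬(q ∧ p) = ¬I = I
¬(q → ¬q) ∧ ¬(q ∧ p) = I ∧ I = I
(¬(q → ¬q) ∧ ¬(q ∧ p)) ∧ p = I ∧ T = I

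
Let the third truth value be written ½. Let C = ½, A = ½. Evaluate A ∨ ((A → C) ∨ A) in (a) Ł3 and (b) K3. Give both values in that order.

In Ł3: A → C = ½ → ½ = True  [min(1, 1−½+½)]
(A → C) ∨ A = True ∨ ½ = True
A ∨ ((A → C) ∨ A) = ½ ∨ True = True
In K3: A → C = ½ → ½ = ½
(A → C) ∨ A = ½ ∨ ½ = ½
A ∨ ((A → C) ∨ A) = ½ ∨ ½ = ½
They differ because Ł3 and K3 treat ½ differently under implication.

True; ½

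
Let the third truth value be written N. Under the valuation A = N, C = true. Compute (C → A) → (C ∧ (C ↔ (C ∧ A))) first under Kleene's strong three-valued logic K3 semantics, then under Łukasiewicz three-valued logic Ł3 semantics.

N; true

In Kleene's strong three-valued logic K3: C → A = true → N = N  [¬true ∨ N]
C ∧ A = true ∧ N = N
C ↔ (C ∧ A) = true ↔ N = N
C ∧ (C ↔ (C ∧ A)) = true ∧ N = N
(C → A) → (C ∧ (C ↔ (C ∧ A))) = N → N = N
In Łukasiewicz three-valued logic Ł3: C → A = true → N = N  [min(1, 1−1+½)]
C ∧ A = true ∧ N = N
C ↔ (C ∧ A) = true ↔ N = N
C ∧ (C ↔ (C ∧ A)) = true ∧ N = N
(C → A) → (C ∧ (C ↔ (C ∧ A))) = N → N = true
They differ because Kleene's strong three-valued logic K3 and Łukasiewicz three-valued logic Ł3 treat N differently under implication.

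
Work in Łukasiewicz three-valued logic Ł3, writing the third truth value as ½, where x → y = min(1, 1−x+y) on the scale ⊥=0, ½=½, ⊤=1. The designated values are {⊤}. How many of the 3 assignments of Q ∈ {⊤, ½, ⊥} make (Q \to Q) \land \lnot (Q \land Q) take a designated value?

1

Q=⊤: ⊥ ·
Q=½: ½ ·
Q=⊥: ⊤ ✓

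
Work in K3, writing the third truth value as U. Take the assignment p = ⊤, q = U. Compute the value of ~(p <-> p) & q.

p <-> p = ⊤ <-> ⊤ = ⊤
~(p <-> p) = ~⊤ = ⊥
~(p <-> p) & q = ⊥ & U = ⊥

⊥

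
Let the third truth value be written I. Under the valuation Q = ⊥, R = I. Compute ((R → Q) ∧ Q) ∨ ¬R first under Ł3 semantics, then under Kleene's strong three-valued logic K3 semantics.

I; I

In Ł3: R → Q = I → ⊥ = I  [min(1, 1−½+0)]
(R → Q) ∧ Q = I ∧ ⊥ = ⊥
¬R = ¬I = I
((R → Q) ∧ Q) ∨ ¬R = ⊥ ∨ I = I
In Kleene's strong three-valued logic K3: R → Q = I → ⊥ = I
(R → Q) ∧ Q = I ∧ ⊥ = ⊥
¬R = ¬I = I
((R → Q) ∧ Q) ∨ ¬R = ⊥ ∨ I = I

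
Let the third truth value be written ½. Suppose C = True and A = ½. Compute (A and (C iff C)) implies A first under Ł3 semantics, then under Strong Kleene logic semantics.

True; ½

In Ł3: C iff C = True iff True = True
A and (C iff C) = ½ and True = ½
(A and (C iff C)) implies A = ½ implies ½ = True  [min(1, 1−½+½)]
In Strong Kleene logic: C iff C = True iff True = True
A and (C iff C) = ½ and True = ½
(A and (C iff C)) implies A = ½ implies ½ = ½  [not ½ or ½]
They differ because Ł3 and Strong Kleene logic treat ½ differently under implication.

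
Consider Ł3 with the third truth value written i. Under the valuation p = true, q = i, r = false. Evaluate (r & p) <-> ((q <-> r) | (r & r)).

i

r & p = false & true = false
q <-> r = i <-> false = i  [1 − |½−0|]
r & r = false & false = false
(q <-> r) | (r & r) = i | false = i
(r & p) <-> ((q <-> r) | (r & r)) = false <-> i = i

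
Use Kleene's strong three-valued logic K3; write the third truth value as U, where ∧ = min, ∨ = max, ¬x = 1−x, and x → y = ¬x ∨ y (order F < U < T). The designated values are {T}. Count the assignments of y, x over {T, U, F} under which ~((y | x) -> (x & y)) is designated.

2

Designated under: (y=T, x=F); (y=F, x=T).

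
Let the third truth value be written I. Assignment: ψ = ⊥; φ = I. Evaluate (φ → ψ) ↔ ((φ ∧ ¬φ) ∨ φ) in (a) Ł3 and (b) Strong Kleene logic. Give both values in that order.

In Ł3: φ → ψ = I → ⊥ = I  [min(1, 1−½+0)]
¬φ = ¬I = I
φ ∧ ¬φ = I ∧ I = I
(φ ∧ ¬φ) ∨ φ = I ∨ I = I
(φ → ψ) ↔ ((φ ∧ ¬φ) ∨ φ) = I ↔ I = ⊤
In Strong Kleene logic: φ → ψ = I → ⊥ = I  [¬I ∨ ⊥]
¬φ = ¬I = I
φ ∧ ¬φ = I ∧ I = I
(φ ∧ ¬φ) ∨ φ = I ∨ I = I
(φ → ψ) ↔ ((φ ∧ ¬φ) ∨ φ) = I ↔ I = I
They differ because Ł3 and Strong Kleene logic treat I differently under implication.

⊤; I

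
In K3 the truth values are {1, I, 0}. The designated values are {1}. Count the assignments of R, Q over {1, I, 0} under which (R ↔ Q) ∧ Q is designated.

1

Designated under: (R=1, Q=1).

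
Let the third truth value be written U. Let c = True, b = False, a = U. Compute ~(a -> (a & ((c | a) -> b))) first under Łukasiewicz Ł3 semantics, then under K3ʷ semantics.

U; U

In Łukasiewicz Ł3: c | a = True | U = True
(c | a) -> b = True -> False = False
a & ((c | a) -> b) = U & False = False
a -> (a & ((c | a) -> b)) = U -> False = U  [min(1, 1−½+0)]
~(a -> (a & ((c | a) -> b))) = ~U = U
In K3ʷ: c | a = True | U = U
(c | a) -> b = U -> False = U  [any arg is the third value ⇒ result is the third value]
a & ((c | a) -> b) = U & U = U
a -> (a & ((c | a) -> b)) = U -> U = U
~(a -> (a & ((c | a) -> b))) = ~U = U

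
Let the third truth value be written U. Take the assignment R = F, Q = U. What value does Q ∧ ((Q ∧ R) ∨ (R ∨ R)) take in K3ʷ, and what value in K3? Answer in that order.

U; F

In K3ʷ: Q ∧ R = U ∧ F = U
R ∨ R = F ∨ F = F
(Q ∧ R) ∨ (R ∨ R) = U ∨ F = U
Q ∧ ((Q ∧ R) ∨ (R ∨ R)) = U ∧ U = U
In K3: Q ∧ R = U ∧ F = F
R ∨ R = F ∨ F = F
(Q ∧ R) ∨ (R ∨ R) = F ∨ F = F
Q ∧ ((Q ∧ R) ∨ (R ∨ R)) = U ∧ F = F
They differ because K3ʷ and K3 treat U differently under the binary connectives.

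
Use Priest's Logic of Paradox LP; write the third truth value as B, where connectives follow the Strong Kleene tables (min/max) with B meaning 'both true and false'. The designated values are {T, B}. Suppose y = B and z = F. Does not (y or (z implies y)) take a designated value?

No

z implies y = F implies B = T
y or (z implies y) = B or T = T
not (y or (z implies y)) = not T = F
F ∉ {T, B}.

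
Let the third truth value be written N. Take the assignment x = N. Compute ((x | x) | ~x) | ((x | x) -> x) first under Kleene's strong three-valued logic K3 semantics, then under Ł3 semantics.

N; True

In Kleene's strong three-valued logic K3: x | x = N | N = N
~x = ~N = N
(x | x) | ~x = N | N = N
x | x = N | N = N
(x | x) -> x = N -> N = N  [~N | N]
((x | x) | ~x) | ((x | x) -> x) = N | N = N
In Ł3: x | x = N | N = N
~x = ~N = N
(x | x) | ~x = N | N = N
x | x = N | N = N
(x | x) -> x = N -> N = True  [min(1, 1−½+½)]
((x | x) | ~x) | ((x | x) -> x) = N | True = True
They differ because Kleene's strong three-valued logic K3 and Ł3 treat N differently under implication.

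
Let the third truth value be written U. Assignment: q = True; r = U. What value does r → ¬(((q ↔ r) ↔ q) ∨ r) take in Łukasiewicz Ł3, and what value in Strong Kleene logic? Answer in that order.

True; U

In Łukasiewicz Ł3: q ↔ r = True ↔ U = U  [1 − |1−½|]
(q ↔ r) ↔ q = U ↔ True = U
((q ↔ r) ↔ q) ∨ r = U ∨ U = U
¬(((q ↔ r) ↔ q) ∨ r) = ¬U = U
r → ¬(((q ↔ r) ↔ q) ∨ r) = U → U = True
In Strong Kleene logic: q ↔ r = True ↔ U = U
(q ↔ r) ↔ q = U ↔ True = U
((q ↔ r) ↔ q) ∨ r = U ∨ U = U
¬(((q ↔ r) ↔ q) ∨ r) = ¬U = U
r → ¬(((q ↔ r) ↔ q) ∨ r) = U → U = U
They differ because Łukasiewicz Ł3 and Strong Kleene logic treat U differently under implication.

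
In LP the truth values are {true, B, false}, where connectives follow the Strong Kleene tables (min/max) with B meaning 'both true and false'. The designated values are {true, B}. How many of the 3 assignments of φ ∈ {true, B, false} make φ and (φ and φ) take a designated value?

2

φ=true: true ✓
φ=B: B ✓
φ=false: false ·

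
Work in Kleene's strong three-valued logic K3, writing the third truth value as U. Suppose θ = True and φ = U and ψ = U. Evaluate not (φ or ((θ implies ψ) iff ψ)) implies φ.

θ implies ψ = True implies U = U  [not True or U]
(θ implies ψ) iff ψ = U iff U = U
φ or ((θ implies ψ) iff ψ) = U or U = U
not (φ or ((θ implies ψ) iff ψ)) = not U = U
not (φ or ((θ implies ψ) iff ψ)) implies φ = U implies U = U

U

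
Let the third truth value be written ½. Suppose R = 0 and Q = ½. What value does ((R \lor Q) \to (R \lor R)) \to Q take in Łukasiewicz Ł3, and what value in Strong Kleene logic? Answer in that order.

In Łukasiewicz Ł3: R \lor Q = 0 \lor ½ = ½
R \lor R = 0 \lor 0 = 0
(R \lor Q) \to (R \lor R) = ½ \to 0 = ½  [min(1, 1−½+0)]
((R \lor Q) \to (R \lor R)) \to Q = ½ \to ½ = 1
In Strong Kleene logic: R \lor Q = 0 \lor ½ = ½
R \lor R = 0 \lor 0 = 0
(R \lor Q) \to (R \lor R) = ½ \to 0 = ½  [\lnot ½ \lor 0]
((R \lor Q) \to (R \lor R)) \to Q = ½ \to ½ = ½
They differ because Łukasiewicz Ł3 and Strong Kleene logic treat ½ differently under implication.

1; ½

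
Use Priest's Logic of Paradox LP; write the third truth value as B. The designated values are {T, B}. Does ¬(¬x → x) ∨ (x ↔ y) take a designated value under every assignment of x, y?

Countermodel: x=T, y=F gives F, which is not designated.

No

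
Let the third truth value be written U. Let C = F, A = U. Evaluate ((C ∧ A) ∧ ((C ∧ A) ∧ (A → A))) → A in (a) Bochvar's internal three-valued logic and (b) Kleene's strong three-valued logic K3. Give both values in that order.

In Bochvar's internal three-valued logic: C ∧ A = F ∧ U = U
C ∧ A = F ∧ U = U
A → A = U → U = U
(C ∧ A) ∧ (A → A) = U ∧ U = U
(C ∧ A) ∧ ((C ∧ A) ∧ (A → A)) = U ∧ U = U
((C ∧ A) ∧ ((C ∧ A) ∧ (A → A))) → A = U → U = U
In Kleene's strong three-valued logic K3: C ∧ A = F ∧ U = F
C ∧ A = F ∧ U = F
A → A = U → U = U  [¬U ∨ U]
(C ∧ A) ∧ (A → A) = F ∧ U = F
(C ∧ A) ∧ ((C ∧ A) ∧ (A → A)) = F ∧ F = F
((C ∧ A) ∧ ((C ∧ A) ∧ (A → A))) → A = F → U = T
They differ because Bochvar's internal three-valued logic and Kleene's strong three-valued logic K3 treat U differently under the binary connectives.

U; T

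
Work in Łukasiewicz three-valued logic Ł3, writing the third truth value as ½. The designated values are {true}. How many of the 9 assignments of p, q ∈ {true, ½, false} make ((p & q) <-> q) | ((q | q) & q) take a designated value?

8

Of the 9 assignments, 8 give a value in {true}.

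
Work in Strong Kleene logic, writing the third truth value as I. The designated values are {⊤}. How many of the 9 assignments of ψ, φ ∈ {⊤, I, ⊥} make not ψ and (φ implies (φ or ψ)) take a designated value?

2

Designated under: (ψ=⊥, φ=⊤); (ψ=⊥, φ=⊥).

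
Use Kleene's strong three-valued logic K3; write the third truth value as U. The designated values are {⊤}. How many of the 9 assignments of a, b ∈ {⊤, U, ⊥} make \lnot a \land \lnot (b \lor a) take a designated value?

1

Designated under: (a=⊥, b=⊥).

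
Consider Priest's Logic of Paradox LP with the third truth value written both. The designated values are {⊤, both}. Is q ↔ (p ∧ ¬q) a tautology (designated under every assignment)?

No

Countermodel: q=⊤, p=⊤ gives ⊥, which is not designated.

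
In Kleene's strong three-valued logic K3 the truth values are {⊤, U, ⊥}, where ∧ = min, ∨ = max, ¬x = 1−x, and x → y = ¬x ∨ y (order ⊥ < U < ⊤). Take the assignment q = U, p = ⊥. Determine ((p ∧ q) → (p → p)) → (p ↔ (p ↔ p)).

p ∧ q = ⊥ ∧ U = ⊥
p → p = ⊥ → ⊥ = ⊤
(p ∧ q) → (p → p) = ⊥ → ⊤ = ⊤
p ↔ p = ⊥ ↔ ⊥ = ⊤
p ↔ (p ↔ p) = ⊥ ↔ ⊤ = ⊥
((p ∧ q) → (p → p)) → (p ↔ (p ↔ p)) = ⊤ → ⊥ = ⊥

⊥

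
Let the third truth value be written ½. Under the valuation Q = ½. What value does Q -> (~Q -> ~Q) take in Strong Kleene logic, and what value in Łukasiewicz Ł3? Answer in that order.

½; T

In Strong Kleene logic: ~Q = ~½ = ½
~Q = ~½ = ½
~Q -> ~Q = ½ -> ½ = ½  [~½ | ½]
Q -> (~Q -> ~Q) = ½ -> ½ = ½
In Łukasiewicz Ł3: ~Q = ~½ = ½
~Q = ~½ = ½
~Q -> ~Q = ½ -> ½ = T  [min(1, 1−½+½)]
Q -> (~Q -> ~Q) = ½ -> T = T
They differ because Strong Kleene logic and Łukasiewicz Ł3 treat ½ differently under implication.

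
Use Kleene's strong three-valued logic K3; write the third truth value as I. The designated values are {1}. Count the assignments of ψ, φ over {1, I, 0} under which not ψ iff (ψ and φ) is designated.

1

Designated under: (ψ=1, φ=0).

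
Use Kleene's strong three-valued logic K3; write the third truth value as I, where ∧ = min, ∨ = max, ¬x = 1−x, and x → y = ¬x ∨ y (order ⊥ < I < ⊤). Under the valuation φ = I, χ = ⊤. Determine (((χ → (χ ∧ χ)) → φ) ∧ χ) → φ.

I

χ ∧ χ = ⊤ ∧ ⊤ = ⊤
χ → (χ ∧ χ) = ⊤ → ⊤ = ⊤
(χ → (χ ∧ χ)) → φ = ⊤ → I = I  [¬⊤ ∨ I]
((χ → (χ ∧ χ)) → φ) ∧ χ = I ∧ ⊤ = I
(((χ → (χ ∧ χ)) → φ) ∧ χ) → φ = I → I = I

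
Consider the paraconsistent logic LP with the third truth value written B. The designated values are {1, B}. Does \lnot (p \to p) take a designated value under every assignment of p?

No

Countermodel: p=1 gives 0, which is not designated.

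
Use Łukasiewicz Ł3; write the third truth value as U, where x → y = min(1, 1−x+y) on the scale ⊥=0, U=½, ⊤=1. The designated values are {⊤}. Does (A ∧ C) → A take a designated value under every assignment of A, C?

Every assignment of A, C over {⊤, U, ⊥} gives a value in {⊤}.
In particular, with A=U, C=U: (A ∧ C) → A = ⊤.

Yes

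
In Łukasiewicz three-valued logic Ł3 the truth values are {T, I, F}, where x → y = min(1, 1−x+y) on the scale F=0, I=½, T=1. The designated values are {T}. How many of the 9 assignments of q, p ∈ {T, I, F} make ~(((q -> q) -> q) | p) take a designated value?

1

Designated under: (q=F, p=F).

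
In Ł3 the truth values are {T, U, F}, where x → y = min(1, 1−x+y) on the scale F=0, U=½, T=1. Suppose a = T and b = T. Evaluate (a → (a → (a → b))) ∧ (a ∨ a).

a → b = T → T = T
a → (a → b) = T → T = T
a → (a → (a → b)) = T → T = T
a ∨ a = T ∨ T = T
(a → (a → (a → b))) ∧ (a ∨ a) = T ∧ T = T

T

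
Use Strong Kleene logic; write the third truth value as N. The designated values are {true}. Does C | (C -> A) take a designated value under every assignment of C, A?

Countermodel: C=N, A=N gives N, which is not designated.

No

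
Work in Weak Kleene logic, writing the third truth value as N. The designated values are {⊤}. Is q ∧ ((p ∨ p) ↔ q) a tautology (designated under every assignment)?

Countermodel: q=⊤, p=N gives N, which is not designated.

No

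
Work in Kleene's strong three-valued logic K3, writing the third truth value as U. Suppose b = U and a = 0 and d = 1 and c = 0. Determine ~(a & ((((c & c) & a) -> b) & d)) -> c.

0

c & c = 0 & 0 = 0
(c & c) & a = 0 & 0 = 0
((c & c) & a) -> b = 0 -> U = 1  [~0 | U]
(((c & c) & a) -> b) & d = 1 & 1 = 1
a & ((((c & c) & a) -> b) & d) = 0 & 1 = 0
~(a & ((((c & c) & a) -> b) & d)) = ~0 = 1
~(a & ((((c & c) & a) -> b) & d)) -> c = 1 -> 0 = 0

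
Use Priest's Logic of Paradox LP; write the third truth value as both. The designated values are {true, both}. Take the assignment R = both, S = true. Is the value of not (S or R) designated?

No

S or R = true or both = true
not (S or R) = not true = false
false ∉ {true, both}.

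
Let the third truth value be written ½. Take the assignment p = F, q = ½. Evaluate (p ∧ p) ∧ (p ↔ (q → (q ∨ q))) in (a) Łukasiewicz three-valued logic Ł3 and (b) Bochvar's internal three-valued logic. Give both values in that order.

F; ½

In Łukasiewicz three-valued logic Ł3: p ∧ p = F ∧ F = F
q ∨ q = ½ ∨ ½ = ½
q → (q ∨ q) = ½ → ½ = T  [min(1, 1−½+½)]
p ↔ (q → (q ∨ q)) = F ↔ T = F
(p ∧ p) ∧ (p ↔ (q → (q ∨ q))) = F ∧ F = F
In Bochvar's internal three-valued logic: p ∧ p = F ∧ F = F
q ∨ q = ½ ∨ ½ = ½
q → (q ∨ q) = ½ → ½ = ½
p ↔ (q → (q ∨ q)) = F ↔ ½ = ½
(p ∧ p) ∧ (p ↔ (q → (q ∨ q))) = F ∧ ½ = ½
They differ because Łukasiewicz three-valued logic Ł3 and Bochvar's internal three-valued logic treat ½ differently under the binary connectives.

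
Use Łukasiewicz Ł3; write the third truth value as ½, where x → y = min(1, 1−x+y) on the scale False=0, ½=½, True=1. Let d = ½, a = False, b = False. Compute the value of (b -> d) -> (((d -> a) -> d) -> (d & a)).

b -> d = False -> ½ = True  [min(1, 1−0+½)]
d -> a = ½ -> False = ½
(d -> a) -> d = ½ -> ½ = True
d & a = ½ & False = False
((d -> a) -> d) -> (d & a) = True -> False = False
(b -> d) -> (((d -> a) -> d) -> (d & a)) = True -> False = False

False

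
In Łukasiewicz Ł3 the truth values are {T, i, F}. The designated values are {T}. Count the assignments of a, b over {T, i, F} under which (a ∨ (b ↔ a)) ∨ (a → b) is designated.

Of the 9 assignments, 8 give a value in {T}.

8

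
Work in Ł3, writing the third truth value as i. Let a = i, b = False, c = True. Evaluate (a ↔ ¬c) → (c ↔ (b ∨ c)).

¬c = ¬True = False
a ↔ ¬c = i ↔ False = i  [1 − |½−0|]
b ∨ c = False ∨ True = True
c ↔ (b ∨ c) = True ↔ True = True
(a ↔ ¬c) → (c ↔ (b ∨ c)) = i → True = True

True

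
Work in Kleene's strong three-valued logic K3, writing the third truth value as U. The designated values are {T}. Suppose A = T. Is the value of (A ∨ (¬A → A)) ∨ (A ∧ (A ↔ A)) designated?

¬A = ¬T = F
¬A → A = F → T = T
A ∨ (¬A → A) = T ∨ T = T
A ↔ A = T ↔ T = T
A ∧ (A ↔ A) = T ∧ T = T
(A ∨ (¬A → A)) ∨ (A ∧ (A ↔ A)) = T ∨ T = T
T ∈ {T}.

Yes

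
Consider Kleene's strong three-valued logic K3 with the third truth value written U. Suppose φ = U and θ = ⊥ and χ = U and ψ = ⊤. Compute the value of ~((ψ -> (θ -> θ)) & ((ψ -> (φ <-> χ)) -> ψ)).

⊥

θ -> θ = ⊥ -> ⊥ = ⊤
ψ -> (θ -> θ) = ⊤ -> ⊤ = ⊤
φ <-> χ = U <-> U = U
ψ -> (φ <-> χ) = ⊤ -> U = U  [~⊤ | U]
(ψ -> (φ <-> χ)) -> ψ = U -> ⊤ = ⊤
(ψ -> (θ -> θ)) & ((ψ -> (φ <-> χ)) -> ψ) = ⊤ & ⊤ = ⊤
~((ψ -> (θ -> θ)) & ((ψ -> (φ <-> χ)) -> ψ)) = ~⊤ = ⊥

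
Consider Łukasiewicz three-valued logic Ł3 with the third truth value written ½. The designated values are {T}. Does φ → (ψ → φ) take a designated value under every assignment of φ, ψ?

Yes

Every assignment of φ, ψ over {T, ½, F} gives a value in {T}.
In particular, with φ=½, ψ=½: φ → (ψ → φ) = T.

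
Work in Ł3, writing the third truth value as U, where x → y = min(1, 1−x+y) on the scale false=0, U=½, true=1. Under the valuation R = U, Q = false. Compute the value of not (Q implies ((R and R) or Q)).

R and R = U and U = U
(R and R) or Q = U or false = U
Q implies ((R and R) or Q) = false implies U = true  [min(1, 1−0+½)]
not (Q implies ((R and R) or Q)) = not true = false

false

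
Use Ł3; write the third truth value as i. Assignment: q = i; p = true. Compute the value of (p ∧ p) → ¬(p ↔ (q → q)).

false

p ∧ p = true ∧ true = true
q → q = i → i = true
p ↔ (q → q) = true ↔ true = true
¬(p ↔ (q → q)) = ¬true = false
(p ∧ p) → ¬(p ↔ (q → q)) = true → false = false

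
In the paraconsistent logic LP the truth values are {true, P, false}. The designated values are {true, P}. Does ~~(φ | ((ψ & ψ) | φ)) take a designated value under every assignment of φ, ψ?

No

Countermodel: φ=false, ψ=false gives false, which is not designated.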